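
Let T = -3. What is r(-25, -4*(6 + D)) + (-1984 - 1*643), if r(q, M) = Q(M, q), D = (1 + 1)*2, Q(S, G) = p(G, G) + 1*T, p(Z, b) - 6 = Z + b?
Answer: -2674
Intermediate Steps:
p(Z, b) = 6 + Z + b (p(Z, b) = 6 + (Z + b) = 6 + Z + b)
Q(S, G) = 3 + 2*G (Q(S, G) = (6 + G + G) + 1*(-3) = (6 + 2*G) - 3 = 3 + 2*G)
D = 4 (D = 2*2 = 4)
r(q, M) = 3 + 2*q
r(-25, -4*(6 + D)) + (-1984 - 1*643) = (3 + 2*(-25)) + (-1984 - 1*643) = (3 - 50) + (-1984 - 643) = -47 - 2627 = -2674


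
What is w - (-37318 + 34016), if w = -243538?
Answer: -240236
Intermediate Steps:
w - (-37318 + 34016) = -243538 - (-37318 + 34016) = -243538 - 1*(-3302) = -243538 + 3302 = -240236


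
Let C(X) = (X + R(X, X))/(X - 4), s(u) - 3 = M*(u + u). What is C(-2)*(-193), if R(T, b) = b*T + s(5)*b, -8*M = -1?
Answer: -2509/12 ≈ -209.08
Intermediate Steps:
M = ⅛ (M = -⅛*(-1) = ⅛ ≈ 0.12500)
s(u) = 3 + u/4 (s(u) = 3 + (u + u)/8 = 3 + (2*u)/8 = 3 + u/4)
R(T, b) = 17*b/4 + T*b (R(T, b) = b*T + (3 + (¼)*5)*b = T*b + (3 + 5/4)*b = T*b + 17*b/4 = 17*b/4 + T*b)
C(X) = (X + X*(17 + 4*X)/4)/(-4 + X) (C(X) = (X + X*(17 + 4*X)/4)/(X - 4) = (X + X*(17 + 4*X)/4)/(-4 + X))
C(-2)*(-193) = ((¼)*(-2)*(21 + 4*(-2))/(-4 - 2))*(-193) = ((¼)*(-2)*(21 - 8)/(-6))*(-193) = ((¼)*(-2)*(-⅙)*13)*(-193) = (13/12)*(-193) = -2509/12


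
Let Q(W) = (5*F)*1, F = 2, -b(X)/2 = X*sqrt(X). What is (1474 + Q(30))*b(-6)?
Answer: 17808*I*sqrt(6) ≈ 43621.0*I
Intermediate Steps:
b(X) = -2*X**(3/2) (b(X) = -2*X*sqrt(X) = -2*X**(3/2))
Q(W) = 10 (Q(W) = (5*2)*1 = 10*1 = 10)
(1474 + Q(30))*b(-6) = (1474 + 10)*(-(-12)*I*sqrt(6)) = 1484*(-(-12)*I*sqrt(6)) = 1484*(12*I*sqrt(6)) = 17808*I*sqrt(6)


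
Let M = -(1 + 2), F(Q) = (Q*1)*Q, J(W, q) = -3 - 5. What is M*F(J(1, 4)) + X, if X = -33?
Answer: -225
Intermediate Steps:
J(W, q) = -8
F(Q) = Q**2 (F(Q) = Q*Q = Q**2)
M = -3 (M = -1*3 = -3)
M*F(J(1, 4)) + X = -3*(-8)**2 - 33 = -3*64 - 33 = -192 - 33 = -225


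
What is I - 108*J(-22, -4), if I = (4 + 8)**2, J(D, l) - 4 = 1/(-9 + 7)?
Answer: -234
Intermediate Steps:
J(D, l) = 7/2 (J(D, l) = 4 + 1/(-9 + 7) = 4 + 1/(-2) = 4 - 1/2 = 7/2)
I = 144 (I = 12**2 = 144)
I - 108*J(-22, -4) = 144 - 108*7/2 = 144 - 378 = -234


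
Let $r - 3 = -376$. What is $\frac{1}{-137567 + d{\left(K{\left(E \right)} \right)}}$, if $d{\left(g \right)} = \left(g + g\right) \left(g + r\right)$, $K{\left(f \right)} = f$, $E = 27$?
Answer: $- \frac{1}{156251} \approx -6.4 \cdot 10^{-6}$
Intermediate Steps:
$r = -373$ ($r = 3 - 376 = -373$)
$d{\left(g \right)} = 2 g \left(-373 + g\right)$ ($d{\left(g \right)} = \left(g + g\right) \left(g - 373\right) = 2 g \left(-373 + g\right)$)
$\frac{1}{-137567 + d{\left(K{\left(E \right)} \right)}} = \frac{1}{-137567 + 2 \cdot 27 \left(-373 + 27\right)} = \frac{1}{-137567 + 2 \cdot 27 \left(-346\right)} = \frac{1}{-137567 - 18684} = \frac{1}{-156251} = - \frac{1}{156251}$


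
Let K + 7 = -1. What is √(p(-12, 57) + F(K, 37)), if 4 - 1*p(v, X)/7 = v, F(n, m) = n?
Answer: 2*√26 ≈ 10.198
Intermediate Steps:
K = -8 (K = -7 - 1 = -8)
p(v, X) = 28 - 7*v
√(p(-12, 57) + F(K, 37)) = √((28 - 7*(-12)) - 8) = √((28 + 84) - 8) = √(112 - 8) = √104 = 2*√26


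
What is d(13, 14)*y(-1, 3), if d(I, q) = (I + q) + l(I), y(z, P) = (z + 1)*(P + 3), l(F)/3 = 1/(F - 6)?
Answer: 0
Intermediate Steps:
l(F) = 3/(-6 + F) (l(F) = 3/(F - 6) = 3/(-6 + F))
y(z, P) = (1 + z)*(3 + P)
d(I, q) = I + q + 3/(-6 + I) (d(I, q) = (I + q) + 3/(-6 + I) = I + q + 3/(-6 + I))
d(13, 14)*y(-1, 3) = ((3 + (-6 + 13)*(13 + 14))/(-6 + 13))*(3 + 3 + 3*(-1) + 3*(-1)) = ((3 + 7*27)/7)*(3 + 3 - 3 - 3) = ((3 + 189)/7)*0 = ((⅐)*192)*0 = (192/7)*0 = 0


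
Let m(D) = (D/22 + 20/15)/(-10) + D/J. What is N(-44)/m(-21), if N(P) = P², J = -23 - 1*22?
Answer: 1277760/283 ≈ 4515.1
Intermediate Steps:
J = -45 (J = -23 - 22 = -45)
m(D) = -2/15 - 53*D/1980 (m(D) = (D/22 + 20/15)/(-10) + D/(-45) = (D*(1/22) + 20*(1/15))*(-⅒) + D*(-1/45) = (D/22 + 4/3)*(-⅒) - D/45 = (4/3 + D/22)*(-⅒) - D/45 = (-2/15 - D/220) - D/45 = -2/15 - 53*D/1980)
N(-44)/m(-21) = (-44)²/(-2/15 - 53/1980*(-21)) = 1936/(-2/15 + 371/660) = 1936/(283/660) = 1936*(660/283) = 1277760/283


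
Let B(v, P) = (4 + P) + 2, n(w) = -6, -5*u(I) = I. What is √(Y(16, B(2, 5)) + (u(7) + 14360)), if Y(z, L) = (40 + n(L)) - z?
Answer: 21*√815/5 ≈ 119.90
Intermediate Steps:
u(I) = -I/5
B(v, P) = 6 + P
Y(z, L) = 34 - z (Y(z, L) = (40 - 6) - z = 34 - z)
√(Y(16, B(2, 5)) + (u(7) + 14360)) = √((34 - 1*16) + (-⅕*7 + 14360)) = √((34 - 16) + (-7/5 + 14360)) = √(18 + 71793/5) = √(71883/5) = 21*√815/5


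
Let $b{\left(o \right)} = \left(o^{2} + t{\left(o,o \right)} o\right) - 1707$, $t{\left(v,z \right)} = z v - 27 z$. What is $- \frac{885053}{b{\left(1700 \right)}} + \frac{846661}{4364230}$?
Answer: $\frac{4092163365355483}{21113526298059390} \approx 0.19382$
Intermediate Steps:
$t{\left(v,z \right)} = - 27 z + v z$ ($t{\left(v,z \right)} = v z - 27 z = - 27 z + v z$)
$b{\left(o \right)} = -1707 + o^{2} + o^{2} \left(-27 + o\right)$ ($b{\left(o \right)} = \left(o^{2} + o \left(-27 + o\right) o\right) - 1707 = \left(o^{2} + o^{2} \left(-27 + o\right)\right) - 1707 = -1707 + o^{2} + o^{2} \left(-27 + o\right)$)
$- \frac{885053}{b{\left(1700 \right)}} + \frac{846661}{4364230} = - \frac{885053}{-1707 + 1700^{3} - 26 \cdot 1700^{2}} + \frac{846661}{4364230} = - \frac{885053}{-1707 + 4913000000 - 75140000} + 846661 \cdot \frac{1}{4364230} = - \frac{885053}{-1707 + 4913000000 - 75140000} + \frac{846661}{4364230} = - \frac{885053}{4837858293} + \frac{846661}{4364230} = \frac{4092163365355483}{21113526298059390}$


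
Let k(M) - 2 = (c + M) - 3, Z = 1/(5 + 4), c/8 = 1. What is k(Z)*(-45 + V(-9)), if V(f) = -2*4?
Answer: -3392/9 ≈ -376.89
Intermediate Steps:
V(f) = -8
c = 8 (c = 8*1 = 8)
Z = 1/9 ≈ 0.11111
k(M) = 7 + M (k(M) = 2 + ((8 + M) - 3) = 2 + (5 + M) = 7 + M)
k(Z)*(-45 + V(-9)) = (7 + 1/9)*(-45 - 8) = (64/9)*(-53) = -3392/9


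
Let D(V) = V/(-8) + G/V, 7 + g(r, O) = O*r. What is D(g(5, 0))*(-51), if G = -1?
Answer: -2907/56 ≈ -51.911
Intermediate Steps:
g(r, O) = -7 + O*r
D(V) = -1/V - V/8 (D(V) = V/(-8) - 1/V = V*(-⅛) - 1/V = -V/8 - 1/V = -1/V - V/8)
D(g(5, 0))*(-51) = (-1/(-7 + 0*5) - (-7 + 0*5)/8)*(-51) = (-1/(-7 + 0) - (-7 + 0)/8)*(-51) = (-1/(-7) - ⅛*(-7))*(-51) = (-1*(-⅐) + 7/8)*(-51) = (⅐ + 7/8)*(-51) = (57/56)*(-51) = -2907/56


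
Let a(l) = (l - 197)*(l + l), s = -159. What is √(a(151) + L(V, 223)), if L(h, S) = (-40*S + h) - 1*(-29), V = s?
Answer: I*√22942 ≈ 151.47*I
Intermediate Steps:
V = -159
L(h, S) = 29 + h - 40*S (L(h, S) = (h - 40*S) + 29 = 29 + h - 40*S)
a(l) = 2*l*(-197 + l) (a(l) = (-197 + l)*(2*l) = 2*l*(-197 + l))
√(a(151) + L(V, 223)) = √(2*151*(-197 + 151) + (29 - 159 - 40*223)) = √(2*151*(-46) + (29 - 159 - 8920)) = √(-13892 - 9050) = √(-22942) = I*√22942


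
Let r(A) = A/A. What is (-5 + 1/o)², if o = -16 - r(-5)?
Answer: 7396/289 ≈ 25.592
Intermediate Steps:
r(A) = 1
o = -17 (o = -16 - 1*1 = -16 - 1 = -17)
(-5 + 1/o)² = (-5 + 1/(-17))² = (-5 - 1/17)² = (-86/17)² = 7396/289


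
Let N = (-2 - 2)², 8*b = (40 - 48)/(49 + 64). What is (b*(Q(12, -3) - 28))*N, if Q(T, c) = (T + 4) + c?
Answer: 240/113 ≈ 2.1239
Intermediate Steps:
b = -1/113 (b = ((40 - 48)/(49 + 64))/8 = (-8/113)/8 = (-8*1/113)/8 = (⅛)*(-8/113) = -1/113 ≈ -0.0088496)
Q(T, c) = 4 + T + c (Q(T, c) = (4 + T) + c = 4 + T + c)
N = 16 (N = (-4)² = 16)
(b*(Q(12, -3) - 28))*N = -((4 + 12 - 3) - 28)/113*16 = -(13 - 28)/113*16 = -1/113*(-15)*16 = (15/113)*16 = 240/113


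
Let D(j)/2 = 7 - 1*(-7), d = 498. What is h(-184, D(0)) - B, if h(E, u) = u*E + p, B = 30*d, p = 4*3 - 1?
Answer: -20081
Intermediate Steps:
p = 11 (p = 12 - 1 = 11)
B = 14940 (B = 30*498 = 14940)
D(j) = 28 (D(j) = 2*(7 - 1*(-7)) = 2*(7 + 7) = 2*14 = 28)
h(E, u) = 11 + E*u (h(E, u) = u*E + 11 = E*u + 11 = 11 + E*u)
h(-184, D(0)) - B = (11 - 184*28) - 1*14940 = (11 - 5152) - 14940 = -5141 - 14940 = -20081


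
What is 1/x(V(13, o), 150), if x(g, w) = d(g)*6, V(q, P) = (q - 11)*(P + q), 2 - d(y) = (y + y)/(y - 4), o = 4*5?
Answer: -31/24 ≈ -1.2917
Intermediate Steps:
o = 20
d(y) = 2 - 2*y/(-4 + y) (d(y) = 2 - (y + y)/(y - 4) = 2 - 2*y/(-4 + y))
V(q, P) = (-11 + q)*(P + q)
x(g, w) = -48/(-4 + g) (x(g, w) = -8/(-4 + g)*6 = -48/(-4 + g))
1/x(V(13, o), 150) = 1/(-48/(-4 + (13² - 11*20 - 11*13 + 20*13))) = 1/(-48/(-4 + (169 - 220 - 143 + 260))) = 1/(-48/(-4 + 66)) = 1/(-48/62) = 1/(-48*1/62) = 1/(-24/31) = -31/24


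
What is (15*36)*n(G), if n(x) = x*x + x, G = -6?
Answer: 16200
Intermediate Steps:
n(x) = x + x² (n(x) = x² + x = x + x²)
(15*36)*n(G) = (15*36)*(-6*(1 - 6)) = 540*(-6*(-5)) = 540*30 = 16200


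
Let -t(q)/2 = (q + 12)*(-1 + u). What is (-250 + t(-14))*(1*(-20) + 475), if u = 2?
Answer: -111930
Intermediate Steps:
t(q) = -24 - 2*q (t(q) = -2*(q + 12)*(-1 + 2) = -2*(12 + q) = -24 - 2*q)
(-250 + t(-14))*(1*(-20) + 475) = (-250 + (-24 - 2*(-14)))*(1*(-20) + 475) = (-250 + (-24 + 28))*(-20 + 475) = (-250 + 4)*455 = -246*455 = -111930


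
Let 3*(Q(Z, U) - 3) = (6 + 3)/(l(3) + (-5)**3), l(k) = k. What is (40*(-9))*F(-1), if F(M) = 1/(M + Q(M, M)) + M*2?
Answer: 129600/241 ≈ 537.76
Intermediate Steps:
Q(Z, U) = 363/122 (Q(Z, U) = 3 + ((6 + 3)/(3 + (-5)**3))/3 = 3 + (9/(3 - 125))/3 = 3 + (9/(-122))/3 = 3 + (9*(-1/122))/3 = 3 + (1/3)*(-9/122) = 3 - 3/122 = 363/122)
F(M) = 1/(363/122 + M) + 2*M (F(M) = 1/(M + 363/122) + M*2 = 1/(363/122 + M) + 2*M)
(40*(-9))*F(-1) = (40*(-9))*(2*(61 + 122*(-1)**2 + 363*(-1))/(363 + 122*(-1))) = -720*(61 + 122*1 - 363)/(363 - 122) = -720*(61 + 122 - 363)/241 = -720*(-180)/241 = -360*(-360/241) = 129600/241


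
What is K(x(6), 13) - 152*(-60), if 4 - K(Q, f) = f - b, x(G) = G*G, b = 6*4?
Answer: 9135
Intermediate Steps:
b = 24
x(G) = G**2
K(Q, f) = 28 - f (K(Q, f) = 4 - (f - 1*24) = 4 - (f - 24) = 4 - (-24 + f) = 4 + (24 - f) = 28 - f)
K(x(6), 13) - 152*(-60) = (28 - 1*13) - 152*(-60) = (28 - 13) + 9120 = 15 + 9120 = 9135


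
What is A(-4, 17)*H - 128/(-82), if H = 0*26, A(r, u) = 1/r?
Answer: 64/41 ≈ 1.5610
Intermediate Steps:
H = 0
A(-4, 17)*H - 128/(-82) = 0/(-4) - 128/(-82) = -1/4*0 - 128*(-1/82) = 0 + 64/41 = 64/41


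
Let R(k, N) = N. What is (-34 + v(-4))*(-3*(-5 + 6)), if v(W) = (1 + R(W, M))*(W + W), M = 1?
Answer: 150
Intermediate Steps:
v(W) = 4*W (v(W) = (1 + 1)*(W + W) = 2*(2*W) = 4*W)
(-34 + v(-4))*(-3*(-5 + 6)) = (-34 + 4*(-4))*(-3*(-5 + 6)) = (-34 - 16)*(-3*1) = -50*(-3) = 150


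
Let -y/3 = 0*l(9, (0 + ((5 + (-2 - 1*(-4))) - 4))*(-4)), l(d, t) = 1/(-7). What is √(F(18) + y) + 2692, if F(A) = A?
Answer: 2692 + 3*√2 ≈ 2696.2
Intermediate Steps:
l(d, t) = -⅐
y = 0 (y = -0*(-1)/7 = -3*0 = 0)
√(F(18) + y) + 2692 = √(18 + 0) + 2692 = √18 + 2692 = 3*√2 + 2692 = 2692 + 3*√2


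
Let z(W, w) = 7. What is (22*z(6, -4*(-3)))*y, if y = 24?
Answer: 3696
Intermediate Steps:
(22*z(6, -4*(-3)))*y = (22*7)*24 = 154*24 = 3696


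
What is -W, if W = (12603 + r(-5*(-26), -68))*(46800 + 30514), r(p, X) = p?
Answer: -984439162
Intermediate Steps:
W = 984439162 (W = (12603 - 5*(-26))*(46800 + 30514) = (12603 + 130)*77314 = 12733*77314 = 984439162)
-W = -1*984439162 = -984439162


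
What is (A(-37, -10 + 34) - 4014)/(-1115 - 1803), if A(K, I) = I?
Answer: 1995/1459 ≈ 1.3674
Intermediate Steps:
(A(-37, -10 + 34) - 4014)/(-1115 - 1803) = ((-10 + 34) - 4014)/(-1115 - 1803) = (24 - 4014)/(-2918) = -3990*(-1/2918) = 1995/1459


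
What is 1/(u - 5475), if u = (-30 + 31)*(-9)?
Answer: -1/5484 ≈ -0.00018235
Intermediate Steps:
u = -9 (u = 1*(-9) = -9)
1/(u - 5475) = 1/(-9 - 5475) = 1/(-5484) = -1/5484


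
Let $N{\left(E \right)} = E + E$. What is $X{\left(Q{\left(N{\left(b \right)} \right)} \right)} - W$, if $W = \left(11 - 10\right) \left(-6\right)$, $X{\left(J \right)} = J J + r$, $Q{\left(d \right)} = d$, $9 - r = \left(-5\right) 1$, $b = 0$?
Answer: $20$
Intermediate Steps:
$N{\left(E \right)} = 2 E$
$r = 14$ ($r = 9 - \left(-5\right) 1 = 9 - -5 = 9 + 5 = 14$)
$X{\left(J \right)} = 14 + J^{2}$ ($X{\left(J \right)} = J J + 14 = J^{2} + 14 = 14 + J^{2}$)
$W = -6$ ($W = 1 \left(-6\right) = -6$)
$X{\left(Q{\left(N{\left(b \right)} \right)} \right)} - W = \left(14 + \left(2 \cdot 0\right)^{2}\right) - -6 = \left(14 + 0^{2}\right) + 6 = \left(14 + 0\right) + 6 = 14 + 6 = 20$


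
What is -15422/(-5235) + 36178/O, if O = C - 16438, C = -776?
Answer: 12680413/15019215 ≈ 0.84428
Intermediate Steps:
O = -17214 (O = -776 - 16438 = -17214)
-15422/(-5235) + 36178/O = -15422/(-5235) + 36178/(-17214) = -15422*(-1/5235) + 36178*(-1/17214) = 15422/5235 - 18089/8607 = 12680413/15019215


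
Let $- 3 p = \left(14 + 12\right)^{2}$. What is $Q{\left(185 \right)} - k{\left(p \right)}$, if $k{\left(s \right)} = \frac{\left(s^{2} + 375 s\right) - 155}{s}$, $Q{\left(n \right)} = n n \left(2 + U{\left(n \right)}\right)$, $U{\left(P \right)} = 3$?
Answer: $\frac{346736581}{2028} \approx 1.7097 \cdot 10^{5}$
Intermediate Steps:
$p = - \frac{676}{3}$ ($p = - \frac{\left(14 + 12\right)^{2}}{3} = - \frac{26^{2}}{3} = \left(- \frac{1}{3}\right) 676 = - \frac{676}{3} \approx -225.33$)
$Q{\left(n \right)} = 5 n^{2}$ ($Q{\left(n \right)} = n n \left(2 + 3\right) = n n 5 = n 5 n = 5 n^{2}$)
$k{\left(s \right)} = \frac{-155 + s^{2} + 375 s}{s}$
$Q{\left(185 \right)} - k{\left(p \right)} = 5 \cdot 185^{2} - \left(375 - \frac{676}{3} - \frac{155}{- \frac{676}{3}}\right) = 5 \cdot 34225 - \left(375 - \frac{676}{3} - - \frac{465}{676}\right) = 171125 - \left(375 - \frac{676}{3} + \frac{465}{676}\right) = 171125 - \frac{304919}{2028} = \frac{346736581}{2028}$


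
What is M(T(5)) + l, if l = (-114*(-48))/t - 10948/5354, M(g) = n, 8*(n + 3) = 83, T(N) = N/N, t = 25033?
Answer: 2974730335/536106728 ≈ 5.5488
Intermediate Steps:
T(N) = 1
n = 59/8 (n = -3 + (1/8)*83 = -3 + 83/8 = 59/8 ≈ 7.3750)
M(g) = 59/8
l = -122382098/67013341 (l = -114*(-48)/25033 - 10948/5354 = 5472*(1/25033) - 10948*1/5354 = 5472/25033 - 5474/2677 = -122382098/67013341 ≈ -1.8262)
M(T(5)) + l = 59/8 - 122382098/67013341 = 2974730335/536106728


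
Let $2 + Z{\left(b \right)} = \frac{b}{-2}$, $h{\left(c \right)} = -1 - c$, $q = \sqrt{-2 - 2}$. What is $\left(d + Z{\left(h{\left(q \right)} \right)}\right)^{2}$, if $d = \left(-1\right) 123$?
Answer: $\frac{61997}{4} - 249 i \approx 15499.0 - 249.0 i$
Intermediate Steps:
$q = 2 i$ ($q = \sqrt{-4} = 2 i \approx 2.0 i$)
$Z{\left(b \right)} = -2 - \frac{b}{2}$ ($Z{\left(b \right)} = -2 + \frac{b}{-2} = -2 + b \left(- \frac{1}{2}\right) = -2 - \frac{b}{2}$)
$d = -123$
$\left(d + Z{\left(h{\left(q \right)} \right)}\right)^{2} = \left(-123 - \left(2 + \frac{-1 - 2 i}{2}\right)\right)^{2} = \left(-123 - \left(\frac{3}{2} - i\right)\right)^{2} = \left(- \frac{249}{2} + i\right)^{2}$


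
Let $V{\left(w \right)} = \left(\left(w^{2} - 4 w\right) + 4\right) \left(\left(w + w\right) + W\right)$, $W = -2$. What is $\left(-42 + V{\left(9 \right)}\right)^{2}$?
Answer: $550564$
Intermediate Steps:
$V{\left(w \right)} = \left(-2 + 2 w\right) \left(4 + w^{2} - 4 w\right)$ ($V{\left(w \right)} = \left(\left(w^{2} - 4 w\right) + 4\right) \left(\left(w + w\right) - 2\right) = \left(4 + w^{2} - 4 w\right) \left(2 w - 2\right) = \left(4 + w^{2} - 4 w\right) \left(-2 + 2 w\right) = \left(-2 + 2 w\right) \left(4 + w^{2} - 4 w\right)$)
$\left(-42 + V{\left(9 \right)}\right)^{2} = \left(-42 + \left(-8 - 10 \cdot 9^{2} + 2 \cdot 9^{3} + 16 \cdot 9\right)\right)^{2} = \left(-42 + \left(-8 - 810 + 2 \cdot 729 + 144\right)\right)^{2} = \left(-42 + \left(-8 - 810 + 1458 + 144\right)\right)^{2} = \left(-42 + 784\right)^{2} = 742^{2} = 550564$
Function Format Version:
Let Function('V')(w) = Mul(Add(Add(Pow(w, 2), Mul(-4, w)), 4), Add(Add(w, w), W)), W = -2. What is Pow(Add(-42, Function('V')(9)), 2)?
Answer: 550564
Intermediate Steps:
Function('V')(w) = Mul(Add(-2, Mul(2, w)), Add(4, Pow(w, 2), Mul(-4, w))) (Function('V')(w) = Mul(Add(Add(Pow(w, 2), Mul(-4, w)), 4), Add(Add(w, w), -2)) = Mul(Add(4, Pow(w, 2), Mul(-4, w)), Add(Mul(2, w), -2)) = Mul(Add(4, Pow(w, 2), Mul(-4, w)), Add(-2, Mul(2, w))) = Mul(Add(-2, Mul(2, w)), Add(4, Pow(w, 2), Mul(-4, w))))
Pow(Add(-42, Function('V')(9)), 2) = Pow(Add(-42, Add(-8, Mul(-10, Pow(9, 2)), Mul(2, Pow(9, 3)), Mul(16, 9))), 2) = Pow(Add(-42, Add(-8, Mul(-10, 81), Mul(2, 729), 144)), 2) = Pow(Add(-42, Add(-8, -810, 1458, 144)), 2) = Pow(Add(-42, 784), 2) = Pow(742, 2) = 550564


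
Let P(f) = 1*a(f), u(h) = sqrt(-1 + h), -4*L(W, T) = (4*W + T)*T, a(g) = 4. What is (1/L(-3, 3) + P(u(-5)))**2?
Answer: 12544/729 ≈ 17.207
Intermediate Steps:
L(W, T) = -T*(T + 4*W)/4 (L(W, T) = -(4*W + T)*T/4 = -(T + 4*W)*T/4 = -T*(T + 4*W)/4)
P(f) = 4 (P(f) = 1*4 = 4)
(1/L(-3, 3) + P(u(-5)))**2 = (1/(-1/4*3*(3 + 4*(-3))) + 4)**2 = (1/(-1/4*3*(3 - 12)) + 4)**2 = (1/(-1/4*3*(-9)) + 4)**2 = (1/(27/4) + 4)**2 = (4/27 + 4)**2 = (112/27)**2 = 12544/729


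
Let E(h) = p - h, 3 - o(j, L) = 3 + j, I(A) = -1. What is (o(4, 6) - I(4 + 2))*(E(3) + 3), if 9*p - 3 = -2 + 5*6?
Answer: -31/3 ≈ -10.333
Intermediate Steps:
o(j, L) = -j (o(j, L) = 3 - (3 + j) = 3 + (-3 - j) = -j)
p = 31/9 (p = ⅓ + (-2 + 5*6)/9 = ⅓ + (-2 + 30)/9 = ⅓ + (⅑)*28 = ⅓ + 28/9 = 31/9 ≈ 3.4444)
E(h) = 31/9 - h
(o(4, 6) - I(4 + 2))*(E(3) + 3) = (-1*4 - 1*(-1))*((31/9 - 1*3) + 3) = (-4 + 1)*((31/9 - 3) + 3) = -3*(4/9 + 3) = -3*31/9 = -31/3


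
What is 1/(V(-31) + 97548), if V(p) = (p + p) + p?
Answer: 1/97455 ≈ 1.0261e-5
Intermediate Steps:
V(p) = 3*p (V(p) = 2*p + p = 3*p)
1/(V(-31) + 97548) = 1/(3*(-31) + 97548) = 1/(-93 + 97548) = 1/97455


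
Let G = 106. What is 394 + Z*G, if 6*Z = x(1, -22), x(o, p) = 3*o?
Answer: 447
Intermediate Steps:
Z = ½ (Z = (3*1)/6 = (⅙)*3 = ½ ≈ 0.50000)
394 + Z*G = 394 + (½)*106 = 394 + 53 = 447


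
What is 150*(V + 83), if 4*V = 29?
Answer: 27075/2 ≈ 13538.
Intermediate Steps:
V = 29/4 (V = (¼)*29 = 29/4 ≈ 7.2500)
150*(V + 83) = 150*(29/4 + 83) = 150*(361/4) = 27075/2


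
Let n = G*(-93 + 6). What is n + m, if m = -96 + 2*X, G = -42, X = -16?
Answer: 3526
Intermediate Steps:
n = 3654 (n = -42*(-93 + 6) = -42*(-87) = 3654)
m = -128 (m = -96 + 2*(-16) = -96 - 32 = -128)
n + m = 3654 - 128 = 3526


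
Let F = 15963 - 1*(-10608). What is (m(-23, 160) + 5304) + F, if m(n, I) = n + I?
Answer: 32012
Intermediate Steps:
m(n, I) = I + n
F = 26571 (F = 15963 + 10608 = 26571)
(m(-23, 160) + 5304) + F = ((160 - 23) + 5304) + 26571 = (137 + 5304) + 26571 = 5441 + 26571 = 32012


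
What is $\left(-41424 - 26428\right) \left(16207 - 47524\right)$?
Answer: $2124921084$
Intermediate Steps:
$\left(-41424 - 26428\right) \left(16207 - 47524\right) = \left(-67852\right) \left(-31317\right) = 2124921084$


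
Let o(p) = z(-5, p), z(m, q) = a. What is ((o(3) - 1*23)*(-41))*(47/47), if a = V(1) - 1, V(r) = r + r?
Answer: 902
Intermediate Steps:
V(r) = 2*r
a = 1 (a = 2*1 - 1 = 2 - 1 = 1)
z(m, q) = 1
o(p) = 1
((o(3) - 1*23)*(-41))*(47/47) = ((1 - 1*23)*(-41))*(47/47) = ((1 - 23)*(-41))*(47*(1/47)) = -22*(-41)*1 = 902*1 = 902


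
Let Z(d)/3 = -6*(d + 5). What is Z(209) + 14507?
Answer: 10655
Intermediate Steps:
Z(d) = -90 - 18*d (Z(d) = 3*(-6*(d + 5)) = 3*(-6*(5 + d)) = 3*(-30 - 6*d) = -90 - 18*d)
Z(209) + 14507 = (-90 - 18*209) + 14507 = (-90 - 3762) + 14507 = -3852 + 14507 = 10655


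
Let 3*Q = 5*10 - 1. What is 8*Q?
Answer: 392/3 ≈ 130.67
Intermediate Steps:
Q = 49/3 (Q = (5*10 - 1)/3 = (50 - 1)/3 = (1/3)*49 = 49/3 ≈ 16.333)
8*Q = 8*(49/3) = 392/3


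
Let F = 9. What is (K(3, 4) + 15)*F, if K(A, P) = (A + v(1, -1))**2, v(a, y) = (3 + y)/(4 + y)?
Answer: 256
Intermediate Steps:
v(a, y) = (3 + y)/(4 + y)
K(A, P) = (2/3 + A)**2 (K(A, P) = (A + (3 - 1)/(4 - 1))**2 = (A + 2/3)**2 = (2/3 + A)**2)
(K(3, 4) + 15)*F = ((2 + 3*3)**2/9 + 15)*9 = ((2 + 9)**2/9 + 15)*9 = ((1/9)*11**2 + 15)*9 = ((1/9)*121 + 15)*9 = (121/9 + 15)*9 = (256/9)*9 = 256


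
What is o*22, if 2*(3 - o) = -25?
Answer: 341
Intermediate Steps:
o = 31/2 (o = 3 - ½*(-25) = 3 + 25/2 = 31/2 ≈ 15.500)
o*22 = (31/2)*22 = 341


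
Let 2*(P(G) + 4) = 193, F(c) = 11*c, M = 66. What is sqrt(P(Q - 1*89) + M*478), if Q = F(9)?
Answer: sqrt(126562)/2 ≈ 177.88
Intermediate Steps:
Q = 99 (Q = 11*9 = 99)
P(G) = 185/2 (P(G) = -4 + (1/2)*193 = -4 + 193/2 = 185/2)
sqrt(P(Q - 1*89) + M*478) = sqrt(185/2 + 66*478) = sqrt(185/2 + 31548) = sqrt(63281/2) = sqrt(126562)/2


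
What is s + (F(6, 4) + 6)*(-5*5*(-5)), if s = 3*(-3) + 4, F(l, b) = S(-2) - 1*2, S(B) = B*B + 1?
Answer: 1120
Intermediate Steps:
S(B) = 1 + B**2 (S(B) = B**2 + 1 = 1 + B**2)
F(l, b) = 3 (F(l, b) = (1 + (-2)**2) - 1*2 = (1 + 4) - 2 = 5 - 2 = 3)
s = -5 (s = -9 + 4 = -5)
s + (F(6, 4) + 6)*(-5*5*(-5)) = -5 + (3 + 6)*(-5*5*(-5)) = -5 + 9*(-25*(-5)) = -5 + 9*125 = -5 + 1125 = 1120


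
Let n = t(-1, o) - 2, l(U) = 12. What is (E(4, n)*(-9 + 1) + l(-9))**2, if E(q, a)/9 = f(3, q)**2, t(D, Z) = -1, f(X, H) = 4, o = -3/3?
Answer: 1299600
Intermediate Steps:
o = -1 (o = -3*1/3 = -1)
n = -3 (n = -1 - 2 = -3)
E(q, a) = 144 (E(q, a) = 9*4**2 = 9*16 = 144)
(E(4, n)*(-9 + 1) + l(-9))**2 = (144*(-9 + 1) + 12)**2 = (144*(-8) + 12)**2 = (-1152 + 12)**2 = (-1140)**2 = 1299600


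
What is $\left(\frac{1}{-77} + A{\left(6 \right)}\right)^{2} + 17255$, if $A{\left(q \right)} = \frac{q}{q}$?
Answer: $\frac{102310671}{5929} \approx 17256.0$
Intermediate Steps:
$A{\left(q \right)} = 1$
$\left(\frac{1}{-77} + A{\left(6 \right)}\right)^{2} + 17255 = \left(\frac{1}{-77} + 1\right)^{2} + 17255 = \left(- \frac{1}{77} + 1\right)^{2} + 17255 = \left(\frac{76}{77}\right)^{2} + 17255 = \frac{5776}{5929} + 17255 = \frac{102310671}{5929}$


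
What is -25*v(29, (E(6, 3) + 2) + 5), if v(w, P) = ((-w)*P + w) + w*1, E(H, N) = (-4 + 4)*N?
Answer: 3625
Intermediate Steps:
E(H, N) = 0 (E(H, N) = 0*N = 0)
v(w, P) = 2*w - P*w (v(w, P) = (-P*w + w) + w = (w - P*w) + w = 2*w - P*w)
-25*v(29, (E(6, 3) + 2) + 5) = -725*(2 - ((0 + 2) + 5)) = -725*(2 - (2 + 5)) = -725*(2 - 1*7) = -725*(2 - 7) = -725*(-5) = -25*(-145) = 3625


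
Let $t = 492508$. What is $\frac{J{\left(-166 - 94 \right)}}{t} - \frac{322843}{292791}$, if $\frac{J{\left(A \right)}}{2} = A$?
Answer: $- \frac{39788752891}{36050477457} \approx -1.1037$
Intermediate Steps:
$J{\left(A \right)} = 2 A$
$\frac{J{\left(-166 - 94 \right)}}{t} - \frac{322843}{292791} = \frac{2 \left(-166 - 94\right)}{492508} - \frac{322843}{292791} = 2 \left(-260\right) \frac{1}{492508} - \frac{322843}{292791} = \left(-520\right) \frac{1}{492508} - \frac{322843}{292791} = - \frac{130}{123127} - \frac{322843}{292791} = - \frac{39788752891}{36050477457}$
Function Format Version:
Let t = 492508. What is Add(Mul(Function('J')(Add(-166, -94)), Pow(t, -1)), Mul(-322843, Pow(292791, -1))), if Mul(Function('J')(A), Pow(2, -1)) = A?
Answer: Rational(-39788752891, 36050477457) ≈ -1.1037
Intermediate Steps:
Function('J')(A) = Mul(2, A)
Add(Mul(Function('J')(Add(-166, -94)), Pow(t, -1)), Mul(-322843, Pow(292791, -1))) = Add(Mul(Mul(2, Add(-166, -94)), Pow(492508, -1)), Mul(-322843, Pow(292791, -1))) = Add(Mul(Mul(2, -260), Rational(1, 492508)), Mul(-322843, Rational(1, 292791))) = Add(Mul(-520, Rational(1, 492508)), Rational(-322843, 292791)) = Add(Rational(-130, 123127), Rational(-322843, 292791)) = Rational(-39788752891, 36050477457)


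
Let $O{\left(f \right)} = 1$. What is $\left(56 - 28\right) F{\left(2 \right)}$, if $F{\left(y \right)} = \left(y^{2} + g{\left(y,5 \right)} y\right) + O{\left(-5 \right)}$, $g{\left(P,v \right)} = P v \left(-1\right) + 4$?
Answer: $-196$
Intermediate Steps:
$g{\left(P,v \right)} = 4 - P v$ ($g{\left(P,v \right)} = - P v + 4 = 4 - P v$)
$F{\left(y \right)} = 1 + y^{2} + y \left(4 - 5 y\right)$ ($F{\left(y \right)} = \left(y^{2} + \left(4 - y 5\right) y\right) + 1 = \left(y^{2} + \left(4 - 5 y\right) y\right) + 1 = \left(y^{2} + y \left(4 - 5 y\right)\right) + 1 = 1 + y^{2} + y \left(4 - 5 y\right)$)
$\left(56 - 28\right) F{\left(2 \right)} = \left(56 - 28\right) \left(1 - 4 \cdot 2^{2} + 4 \cdot 2\right) = \left(56 - 28\right) \left(1 - 16 + 8\right) = 28 \left(1 - 16 + 8\right) = 28 \left(-7\right) = -196$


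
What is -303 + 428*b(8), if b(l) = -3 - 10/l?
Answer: -2122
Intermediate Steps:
-303 + 428*b(8) = -303 + 428*(-3 - 10/8) = -303 + 428*(-3 - 10*1/8) = -303 + 428*(-3 - 5/4) = -303 + 428*(-17/4) = -303 - 1819 = -2122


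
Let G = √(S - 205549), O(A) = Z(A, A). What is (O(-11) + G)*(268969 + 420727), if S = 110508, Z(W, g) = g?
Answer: -7586656 + 689696*I*√95041 ≈ -7.5867e+6 + 2.1262e+8*I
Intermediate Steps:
O(A) = A
G = I*√95041 (G = √(110508 - 205549) = √(-95041) = I*√95041 ≈ 308.29*I)
(O(-11) + G)*(268969 + 420727) = (-11 + I*√95041)*(268969 + 420727) = (-11 + I*√95041)*689696 = -7586656 + 689696*I*√95041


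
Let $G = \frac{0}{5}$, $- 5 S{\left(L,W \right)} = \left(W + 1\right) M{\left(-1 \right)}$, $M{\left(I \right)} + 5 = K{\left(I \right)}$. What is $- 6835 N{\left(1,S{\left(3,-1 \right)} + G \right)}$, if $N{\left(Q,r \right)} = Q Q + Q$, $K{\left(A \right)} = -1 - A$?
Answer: $-13670$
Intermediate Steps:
$M{\left(I \right)} = -6 - I$ ($M{\left(I \right)} = -5 - \left(1 + I\right) = -6 - I$)
$S{\left(L,W \right)} = 1 + W$ ($S{\left(L,W \right)} = - \frac{\left(W + 1\right) \left(-6 - -1\right)}{5} = - \frac{\left(1 + W\right) \left(-6 + 1\right)}{5} = - \frac{\left(1 + W\right) \left(-5\right)}{5} = - \frac{-5 - 5 W}{5} = 1 + W$)
$G = 0$ ($G = 0 \cdot \frac{1}{5} = 0$)
$N{\left(Q,r \right)} = Q + Q^{2}$ ($N{\left(Q,r \right)} = Q^{2} + Q = Q + Q^{2}$)
$- 6835 N{\left(1,S{\left(3,-1 \right)} + G \right)} = - 6835 \cdot 1 \left(1 + 1\right) = - 6835 \cdot 1 \cdot 2 = \left(-6835\right) 2 = -13670$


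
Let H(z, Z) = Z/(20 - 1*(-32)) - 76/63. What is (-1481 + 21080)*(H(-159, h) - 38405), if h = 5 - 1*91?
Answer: -411004585975/546 ≈ -7.5276e+8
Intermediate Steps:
h = -86 (h = 5 - 91 = -86)
H(z, Z) = -76/63 + Z/52 (H(z, Z) = Z/(20 + 32) - 76*1/63 = Z/52 - 76/63 = -76/63 + Z/52)
(-1481 + 21080)*(H(-159, h) - 38405) = (-1481 + 21080)*((-76/63 + (1/52)*(-86)) - 38405) = 19599*((-76/63 - 43/26) - 38405) = 19599*(-4685/1638 - 38405) = 19599*(-62912075/1638) = -411004585975/546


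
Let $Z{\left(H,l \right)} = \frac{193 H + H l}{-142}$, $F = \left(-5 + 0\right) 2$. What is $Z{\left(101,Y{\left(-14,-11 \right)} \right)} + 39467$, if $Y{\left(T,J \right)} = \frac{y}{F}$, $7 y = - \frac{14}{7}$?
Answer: $\frac{97734317}{2485} \approx 39330.0$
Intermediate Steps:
$y = - \frac{2}{7}$ ($y = \frac{\left(-14\right) \frac{1}{7}}{7} = \frac{1}{7} \left(-2\right) = - \frac{2}{7} \approx -0.28571$)
$F = -10$ ($F = \left(-5\right) 2 = -10$)
$Y{\left(T,J \right)} = \frac{1}{35}$ ($Y{\left(T,J \right)} = - \frac{2}{7 \left(-10\right)} = \left(- \frac{2}{7}\right) \left(- \frac{1}{10}\right) = \frac{1}{35}$)
$Z{\left(H,l \right)} = - \frac{193 H}{142} - \frac{H l}{142}$ ($Z{\left(H,l \right)} = \left(193 H + H l\right) \left(- \frac{1}{142}\right) = - \frac{193 H}{142} - \frac{H l}{142}$)
$Z{\left(101,Y{\left(-14,-11 \right)} \right)} + 39467 = \left(- \frac{1}{142}\right) 101 \left(193 + \frac{1}{35}\right) + 39467 = \left(- \frac{1}{142}\right) 101 \cdot \frac{6756}{35} + 39467 = - \frac{341178}{2485} + 39467 = \frac{97734317}{2485}$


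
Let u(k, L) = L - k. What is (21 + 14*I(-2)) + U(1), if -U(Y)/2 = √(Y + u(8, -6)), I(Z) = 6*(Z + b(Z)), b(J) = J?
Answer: -315 - 2*I*√13 ≈ -315.0 - 7.2111*I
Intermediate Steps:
I(Z) = 12*Z (I(Z) = 6*(Z + Z) = 6*(2*Z) = 12*Z)
U(Y) = -2*√(-14 + Y) (U(Y) = -2*√(Y + (-6 - 1*8)) = -2*√(Y + (-6 - 8)) = -2*√(Y - 14) = -2*√(-14 + Y))
(21 + 14*I(-2)) + U(1) = (21 + 14*(12*(-2))) - 2*√(-14 + 1) = (21 + 14*(-24)) - 2*I*√13 = (21 - 336) - 2*I*√13 = -315 - 2*I*√13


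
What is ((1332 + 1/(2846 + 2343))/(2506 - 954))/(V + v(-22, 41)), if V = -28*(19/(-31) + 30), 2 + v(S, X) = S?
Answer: -214264219/211415966656 ≈ -0.0010135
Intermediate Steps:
v(S, X) = -2 + S
V = -25508/31 (V = -28*(19*(-1/31) + 30) = -28*(-19/31 + 30) = -28*911/31 = -25508/31 ≈ -822.84)
((1332 + 1/(2846 + 2343))/(2506 - 954))/(V + v(-22, 41)) = ((1332 + 1/(2846 + 2343))/(2506 - 954))/(-25508/31 + (-2 - 22)) = ((1332 + 1/5189)/1552)/(-25508/31 - 24) = ((1332 + 1/5189)*(1/1552))/(-26252/31) = ((6911749/5189)*(1/1552))*(-31/26252) = (6911749/8053328)*(-31/26252) = -214264219/211415966656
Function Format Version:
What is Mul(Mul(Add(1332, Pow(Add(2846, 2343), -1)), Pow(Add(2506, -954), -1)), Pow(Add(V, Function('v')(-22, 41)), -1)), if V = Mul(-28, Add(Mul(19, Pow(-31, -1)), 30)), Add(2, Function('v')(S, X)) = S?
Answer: Rational(-214264219, 211415966656) ≈ -0.0010135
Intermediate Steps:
Function('v')(S, X) = Add(-2, S)
V = Rational(-25508, 31) (V = Mul(-28, Add(Mul(19, Rational(-1, 31)), 30)) = Mul(-28, Add(Rational(-19, 31), 30)) = Mul(-28, Rational(911, 31)) = Rational(-25508, 31) ≈ -822.84)
Mul(Mul(Add(1332, Pow(Add(2846, 2343), -1)), Pow(Add(2506, -954), -1)), Pow(Add(V, Function('v')(-22, 41)), -1)) = Mul(Mul(Add(1332, Pow(Add(2846, 2343), -1)), Pow(Add(2506, -954), -1)), Pow(Add(Rational(-25508, 31), Add(-2, -22)), -1)) = Mul(Mul(Add(1332, Pow(5189, -1)), Pow(1552, -1)), Pow(Add(Rational(-25508, 31), -24), -1)) = Mul(Mul(Add(1332, Rational(1, 5189)), Rational(1, 1552)), Pow(Rational(-26252, 31), -1)) = Mul(Mul(Rational(6911749, 5189), Rational(1, 1552)), Rational(-31, 26252)) = Mul(Rational(6911749, 8053328), Rational(-31, 26252)) = Rational(-214264219, 211415966656)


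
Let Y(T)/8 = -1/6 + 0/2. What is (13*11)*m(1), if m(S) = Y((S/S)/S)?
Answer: -572/3 ≈ -190.67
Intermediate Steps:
Y(T) = -4/3 (Y(T) = 8*(-1/6 + 0/2) = 8*(-1*⅙ + 0*(½)) = 8*(-⅙ + 0) = 8*(-⅙) = -4/3)
m(S) = -4/3
(13*11)*m(1) = (13*11)*(-4/3) = 143*(-4/3) = -572/3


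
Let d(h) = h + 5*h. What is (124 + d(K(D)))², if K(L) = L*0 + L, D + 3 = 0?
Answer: 11236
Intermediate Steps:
D = -3 (D = -3 + 0 = -3)
K(L) = L (K(L) = 0 + L = L)
d(h) = 6*h
(124 + d(K(D)))² = (124 + 6*(-3))² = (124 - 18)² = 106² = 11236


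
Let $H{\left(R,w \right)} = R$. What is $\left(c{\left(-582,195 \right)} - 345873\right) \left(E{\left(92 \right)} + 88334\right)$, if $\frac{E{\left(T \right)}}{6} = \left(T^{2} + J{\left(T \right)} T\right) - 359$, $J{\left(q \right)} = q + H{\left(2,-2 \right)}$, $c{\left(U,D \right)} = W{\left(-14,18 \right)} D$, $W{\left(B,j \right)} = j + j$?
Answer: $-63993066756$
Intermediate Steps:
$W{\left(B,j \right)} = 2 j$
$c{\left(U,D \right)} = 36 D$ ($c{\left(U,D \right)} = 2 \cdot 18 D = 36 D$)
$J{\left(q \right)} = 2 + q$ ($J{\left(q \right)} = q + 2 = 2 + q$)
$E{\left(T \right)} = -2154 + 6 T^{2} + 6 T \left(2 + T\right)$ ($E{\left(T \right)} = 6 \left(\left(T^{2} + \left(2 + T\right) T\right) - 359\right) = 6 \left(\left(T^{2} + T \left(2 + T\right)\right) - 359\right) = 6 \left(-359 + T^{2} + T \left(2 + T\right)\right) = -2154 + 6 T^{2} + 6 T \left(2 + T\right)$)
$\left(c{\left(-582,195 \right)} - 345873\right) \left(E{\left(92 \right)} + 88334\right) = \left(36 \cdot 195 - 345873\right) \left(\left(-2154 + 12 \cdot 92 + 12 \cdot 92^{2}\right) + 88334\right) = \left(7020 - 345873\right) \left(\left(-2154 + 1104 + 12 \cdot 8464\right) + 88334\right) = - 338853 \left(\left(-2154 + 1104 + 101568\right) + 88334\right) = - 338853 \left(100518 + 88334\right) = \left(-338853\right) 188852 = -63993066756$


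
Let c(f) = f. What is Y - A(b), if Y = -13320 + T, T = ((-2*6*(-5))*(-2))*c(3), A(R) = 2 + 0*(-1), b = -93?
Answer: -13682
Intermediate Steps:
A(R) = 2 (A(R) = 2 + 0 = 2)
T = -360 (T = ((-2*6*(-5))*(-2))*3 = (-12*(-5)*(-2))*3 = (60*(-2))*3 = -120*3 = -360)
Y = -13680 (Y = -13320 - 360 = -13680)
Y - A(b) = -13680 - 1*2 = -13680 - 2 = -13682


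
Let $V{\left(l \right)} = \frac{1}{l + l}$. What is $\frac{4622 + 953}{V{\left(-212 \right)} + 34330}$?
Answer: $\frac{2363800}{14555919} \approx 0.16239$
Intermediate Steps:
$V{\left(l \right)} = \frac{1}{2 l}$
$\frac{4622 + 953}{V{\left(-212 \right)} + 34330} = \frac{4622 + 953}{\frac{1}{2 \left(-212\right)} + 34330} = \frac{5575}{\frac{1}{2} \left(- \frac{1}{212}\right) + 34330} = \frac{5575}{- \frac{1}{424} + 34330} = \frac{5575}{\frac{14555919}{424}} = 5575 \cdot \frac{424}{14555919} = \frac{2363800}{14555919}$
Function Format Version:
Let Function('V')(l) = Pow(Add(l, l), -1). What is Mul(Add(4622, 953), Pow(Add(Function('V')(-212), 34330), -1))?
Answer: Rational(2363800, 14555919) ≈ 0.16239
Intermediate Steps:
Function('V')(l) = Mul(Rational(1, 2), Pow(l, -1)) (Function('V')(l) = Pow(Mul(2, l), -1) = Mul(Rational(1, 2), Pow(l, -1)))
Mul(Add(4622, 953), Pow(Add(Function('V')(-212), 34330), -1)) = Mul(Add(4622, 953), Pow(Add(Mul(Rational(1, 2), Pow(-212, -1)), 34330), -1)) = Mul(5575, Pow(Add(Mul(Rational(1, 2), Rational(-1, 212)), 34330), -1)) = Mul(5575, Pow(Add(Rational(-1, 424), 34330), -1)) = Mul(5575, Pow(Rational(14555919, 424), -1)) = Mul(5575, Rational(424, 14555919)) = Rational(2363800, 14555919)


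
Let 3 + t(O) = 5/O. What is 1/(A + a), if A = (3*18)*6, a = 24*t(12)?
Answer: 1/262 ≈ 0.0038168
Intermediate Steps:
t(O) = -3 + 5/O
a = -62 (a = 24*(-3 + 5/12) = 24*(-31/12) = -62)
A = 324 (A = 54*6 = 324)
1/(A + a) = 1/(324 - 62) = 1/262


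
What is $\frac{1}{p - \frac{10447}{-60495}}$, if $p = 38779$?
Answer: $\frac{60495}{2345946052} \approx 2.5787 \cdot 10^{-5}$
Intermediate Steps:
$\frac{1}{p - \frac{10447}{-60495}} = \frac{1}{38779 - \frac{10447}{-60495}} = \frac{1}{38779 - - \frac{10447}{60495}} = \frac{1}{38779 + \frac{10447}{60495}} = \frac{1}{\frac{2345946052}{60495}} = \frac{60495}{2345946052}$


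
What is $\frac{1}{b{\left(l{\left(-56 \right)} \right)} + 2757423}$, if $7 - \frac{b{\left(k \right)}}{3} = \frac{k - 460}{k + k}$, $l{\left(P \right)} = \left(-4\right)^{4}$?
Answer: $\frac{128}{352952985} \approx 3.6265 \cdot 10^{-7}$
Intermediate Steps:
$l{\left(P \right)} = 256$
$b{\left(k \right)} = 21 - \frac{3 \left(-460 + k\right)}{2 k}$ ($b{\left(k \right)} = 21 - 3 \frac{k - 460}{k + k} = 21 - 3 \frac{-460 + k}{2 k} = 21 - \frac{3 \left(-460 + k\right)}{2 k}$)
$\frac{1}{b{\left(l{\left(-56 \right)} \right)} + 2757423} = \frac{1}{\left(\frac{39}{2} + \frac{690}{256}\right) + 2757423} = \frac{1}{\left(\frac{39}{2} + 690 \cdot \frac{1}{256}\right) + 2757423} = \frac{1}{\left(\frac{39}{2} + \frac{345}{128}\right) + 2757423} = \frac{1}{\frac{2841}{128} + 2757423} = \frac{1}{\frac{352952985}{128}} = \frac{128}{352952985}$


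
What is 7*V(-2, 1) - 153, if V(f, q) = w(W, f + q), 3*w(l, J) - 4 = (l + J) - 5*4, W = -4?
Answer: -202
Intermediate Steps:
w(l, J) = -16/3 + J/3 + l/3 (w(l, J) = 4/3 + ((l + J) - 5*4)/3 = 4/3 + ((J + l) - 20)/3 = 4/3 + (-20 + J + l)/3 = 4/3 + (-20/3 + J/3 + l/3) = -16/3 + J/3 + l/3)
V(f, q) = -20/3 + f/3 + q/3 (V(f, q) = -16/3 + (f + q)/3 + (1/3)*(-4) = -16/3 + (f/3 + q/3) - 4/3 = -20/3 + f/3 + q/3)
7*V(-2, 1) - 153 = 7*(-20/3 + (1/3)*(-2) + (1/3)*1) - 153 = 7*(-20/3 - 2/3 + 1/3) - 153 = 7*(-7) - 153 = -49 - 153 = -202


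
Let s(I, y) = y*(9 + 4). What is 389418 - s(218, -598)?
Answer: 397192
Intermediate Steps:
s(I, y) = 13*y (s(I, y) = y*13 = 13*y)
389418 - s(218, -598) = 389418 - 13*(-598) = 389418 - 1*(-7774) = 389418 + 7774 = 397192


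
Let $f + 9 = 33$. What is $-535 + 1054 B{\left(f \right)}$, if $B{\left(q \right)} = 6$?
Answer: $5789$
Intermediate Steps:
$f = 24$ ($f = -9 + 33 = 24$)
$-535 + 1054 B{\left(f \right)} = -535 + 1054 \cdot 6 = -535 + 6324 = 5789$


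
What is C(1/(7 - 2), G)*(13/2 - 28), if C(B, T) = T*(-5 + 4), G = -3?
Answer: -129/2 ≈ -64.500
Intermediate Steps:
C(B, T) = -T (C(B, T) = T*(-1) = -T)
C(1/(7 - 2), G)*(13/2 - 28) = (-1*(-3))*(13/2 - 28) = 3*(13*(1/2) - 28) = 3*(13/2 - 28) = 3*(-43/2) = -129/2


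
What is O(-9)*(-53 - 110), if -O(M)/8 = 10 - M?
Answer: 24776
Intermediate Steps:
O(M) = -80 + 8*M (O(M) = -8*(10 - M) = -80 + 8*M)
O(-9)*(-53 - 110) = (-80 + 8*(-9))*(-53 - 110) = (-80 - 72)*(-163) = -152*(-163) = 24776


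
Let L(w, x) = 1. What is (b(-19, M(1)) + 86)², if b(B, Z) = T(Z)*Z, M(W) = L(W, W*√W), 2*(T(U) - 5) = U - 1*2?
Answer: 32761/4 ≈ 8190.3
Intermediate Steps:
T(U) = 4 + U/2 (T(U) = 5 + (U - 1*2)/2 = 5 + (U - 2)/2 = 5 + (-2 + U)/2 = 5 + (-1 + U/2) = 4 + U/2)
M(W) = 1
b(B, Z) = Z*(4 + Z/2) (b(B, Z) = (4 + Z/2)*Z = Z*(4 + Z/2))
(b(-19, M(1)) + 86)² = ((½)*1*(8 + 1) + 86)² = ((½)*1*9 + 86)² = (9/2 + 86)² = (181/2)² = 32761/4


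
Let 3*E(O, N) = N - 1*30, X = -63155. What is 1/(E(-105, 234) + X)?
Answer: -1/63087 ≈ -1.5851e-5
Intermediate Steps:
E(O, N) = -10 + N/3 (E(O, N) = (N - 1*30)/3 = (N - 30)/3 = (-30 + N)/3 = -10 + N/3)
1/(E(-105, 234) + X) = 1/((-10 + (1/3)*234) - 63155) = 1/((-10 + 78) - 63155) = 1/(68 - 63155) = 1/(-63087) = -1/63087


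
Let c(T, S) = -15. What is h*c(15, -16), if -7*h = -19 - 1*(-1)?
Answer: -270/7 ≈ -38.571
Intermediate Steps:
h = 18/7 (h = -(-19 - 1*(-1))/7 = -(-19 + 1)/7 = -1/7*(-18) = 18/7 ≈ 2.5714)
h*c(15, -16) = (18/7)*(-15) = -270/7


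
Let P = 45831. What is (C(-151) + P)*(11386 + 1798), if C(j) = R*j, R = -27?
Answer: 657987072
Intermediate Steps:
C(j) = -27*j
(C(-151) + P)*(11386 + 1798) = (-27*(-151) + 45831)*(11386 + 1798) = (4077 + 45831)*13184 = 49908*13184 = 657987072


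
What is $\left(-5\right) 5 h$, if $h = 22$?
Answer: $-550$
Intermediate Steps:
$\left(-5\right) 5 h = \left(-5\right) 5 \cdot 22 = \left(-25\right) 22 = -550$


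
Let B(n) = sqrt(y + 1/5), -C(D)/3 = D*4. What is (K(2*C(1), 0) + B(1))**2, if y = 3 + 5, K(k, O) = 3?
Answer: (15 + sqrt(205))**2/25 ≈ 34.381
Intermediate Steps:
C(D) = -12*D (C(D) = -3*D*4 = -12*D)
y = 8
B(n) = sqrt(205)/5 (B(n) = sqrt(8 + 1/5) = sqrt(41/5) = sqrt(205)/5)
(K(2*C(1), 0) + B(1))**2 = (3 + sqrt(205)/5)**2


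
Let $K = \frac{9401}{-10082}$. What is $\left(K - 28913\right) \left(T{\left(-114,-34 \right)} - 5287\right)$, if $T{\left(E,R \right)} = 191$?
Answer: $\frac{742768160316}{5041} \approx 1.4735 \cdot 10^{8}$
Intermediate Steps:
$K = - \frac{9401}{10082}$ ($K = 9401 \left(- \frac{1}{10082}\right) = - \frac{9401}{10082} \approx -0.93245$)
$\left(K - 28913\right) \left(T{\left(-114,-34 \right)} - 5287\right) = \left(- \frac{9401}{10082} - 28913\right) \left(191 - 5287\right) = \left(- \frac{291510267}{10082}\right) \left(-5096\right) = \frac{742768160316}{5041}$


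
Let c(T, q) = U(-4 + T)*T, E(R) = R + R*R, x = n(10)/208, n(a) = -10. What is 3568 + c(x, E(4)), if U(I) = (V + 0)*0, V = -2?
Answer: 3568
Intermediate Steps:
U(I) = 0 (U(I) = (-2 + 0)*0 = -2*0 = 0)
x = -5/104 (x = -10/208 = -10*1/208 = -5/104 ≈ -0.048077)
E(R) = R + R²
c(T, q) = 0 (c(T, q) = 0*T = 0)
3568 + c(x, E(4)) = 3568 + 0 = 3568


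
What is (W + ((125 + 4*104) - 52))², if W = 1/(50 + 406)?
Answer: 49722310225/207936 ≈ 2.3912e+5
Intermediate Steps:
W = 1/456 ≈ 0.0021930
(W + ((125 + 4*104) - 52))² = (1/456 + ((125 + 4*104) - 52))² = (1/456 + ((125 + 416) - 52))² = (1/456 + (541 - 52))² = (1/456 + 489)² = (222985/456)² = 49722310225/207936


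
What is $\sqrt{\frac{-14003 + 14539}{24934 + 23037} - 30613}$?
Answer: $\frac{i \sqrt{1437696437573}}{6853} \approx 174.97 i$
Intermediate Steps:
$\sqrt{\frac{-14003 + 14539}{24934 + 23037} - 30613} = \sqrt{\frac{536}{47971} - 30613} = \sqrt{- \frac{1468535687}{47971}} = \frac{i \sqrt{1437696437573}}{6853}$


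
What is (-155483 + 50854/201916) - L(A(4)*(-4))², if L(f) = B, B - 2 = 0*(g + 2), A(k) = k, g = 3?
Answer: -15697631119/100958 ≈ -1.5549e+5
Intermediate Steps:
B = 2 (B = 2 + 0*(3 + 2) = 2 + 0*5 = 2 + 0 = 2)
L(f) = 2
(-155483 + 50854/201916) - L(A(4)*(-4))² = (-155483 + 50854/201916) - 1*2² = (-155483 + 50854*(1/201916)) - 1*4 = (-155483 + 25427/100958) - 4 = -15697227287/100958 - 4 = -15697631119/100958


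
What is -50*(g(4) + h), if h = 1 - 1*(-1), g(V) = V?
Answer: -300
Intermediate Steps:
h = 2 (h = 1 + 1 = 2)
-50*(g(4) + h) = -50*(4 + 2) = -50*6 = -300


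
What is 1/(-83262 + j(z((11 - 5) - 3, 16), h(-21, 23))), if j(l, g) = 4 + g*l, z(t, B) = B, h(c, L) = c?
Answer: -1/83594 ≈ -1.1963e-5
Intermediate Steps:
1/(-83262 + j(z((11 - 5) - 3, 16), h(-21, 23))) = 1/(-83262 + (4 - 21*16)) = 1/(-83262 + (4 - 336)) = 1/(-83262 - 332) = 1/(-83594) = -1/83594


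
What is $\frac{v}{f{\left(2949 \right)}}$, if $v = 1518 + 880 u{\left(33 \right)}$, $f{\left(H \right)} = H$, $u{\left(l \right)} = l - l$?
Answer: $\frac{506}{983} \approx 0.51475$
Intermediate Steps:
$u{\left(l \right)} = 0$
$v = 1518$ ($v = 1518 + 880 \cdot 0 = 1518 + 0 = 1518$)
$\frac{v}{f{\left(2949 \right)}} = \frac{1518}{2949} = 1518 \cdot \frac{1}{2949} = \frac{506}{983}$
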